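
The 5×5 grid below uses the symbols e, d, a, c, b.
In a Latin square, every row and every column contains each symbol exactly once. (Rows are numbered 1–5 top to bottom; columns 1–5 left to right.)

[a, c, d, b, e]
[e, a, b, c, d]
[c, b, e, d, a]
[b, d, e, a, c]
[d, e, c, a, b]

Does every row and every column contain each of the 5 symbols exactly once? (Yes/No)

Every row is a permutation, but column 3 contains e twice (at rows 3 and 4).

No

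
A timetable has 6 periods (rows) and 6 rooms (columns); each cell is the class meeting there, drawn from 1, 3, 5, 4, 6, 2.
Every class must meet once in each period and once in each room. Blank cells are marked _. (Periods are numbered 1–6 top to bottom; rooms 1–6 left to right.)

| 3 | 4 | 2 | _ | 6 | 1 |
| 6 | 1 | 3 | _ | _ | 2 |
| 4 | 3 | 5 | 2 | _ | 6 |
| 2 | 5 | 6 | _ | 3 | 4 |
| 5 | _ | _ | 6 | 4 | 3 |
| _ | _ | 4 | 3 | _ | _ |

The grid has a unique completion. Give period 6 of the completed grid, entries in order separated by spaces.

Period 6, room 1: period 6 has {3, 4} and room 1 has {3, 5, 4, 6, 2}, leaving only 1.
Period 6, room 6: period 6 has {1, 3, 4} and room 6 has {1, 3, 4, 6, 2}, leaving only 5.
Period 6, room 5: period 6 has {1, 3, 5, 4} and room 5 has {3, 4, 6}, leaving only 2.
Period 6, room 2: period 6 has {1, 3, 5, 4, 2} and room 2 has {1, 3, 5, 4}, leaving only 6.
So period 6 reads: 1 6 4 3 2 5.

1 6 4 3 2 5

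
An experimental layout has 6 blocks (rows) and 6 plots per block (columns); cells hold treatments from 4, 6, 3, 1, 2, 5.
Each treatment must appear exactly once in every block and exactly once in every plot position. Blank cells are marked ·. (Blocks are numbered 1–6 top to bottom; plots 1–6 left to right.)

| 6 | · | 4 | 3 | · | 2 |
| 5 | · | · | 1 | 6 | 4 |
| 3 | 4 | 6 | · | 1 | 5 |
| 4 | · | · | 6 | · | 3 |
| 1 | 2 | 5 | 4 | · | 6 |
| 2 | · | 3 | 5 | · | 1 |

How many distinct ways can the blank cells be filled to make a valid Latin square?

Block 1, plot 2: eliminating its block and plot leaves {1, 5}.
Block 1, plot 5: eliminating its block and plot leaves {5}.
Block 2, plot 2: eliminating its block and plot leaves {3}.
Block 2, plot 3: eliminating its block and plot leaves {2}.
Block 3, plot 4: eliminating its block and plot leaves {2}.
Block 4, plot 2: eliminating its block and plot leaves {1, 5}.
Block 4, plot 3: eliminating its block and plot leaves {1, 2}.
Block 4, plot 5: eliminating its block and plot leaves {2, 5}.
Block 5, plot 5: eliminating its block and plot leaves {3}.
Block 6, plot 2: eliminating its block and plot leaves {6}.
Block 6, plot 5: eliminating its block and plot leaves {4}.
Only one assignment across all blanks avoids any block or plot repeat, giving 1 completion.

1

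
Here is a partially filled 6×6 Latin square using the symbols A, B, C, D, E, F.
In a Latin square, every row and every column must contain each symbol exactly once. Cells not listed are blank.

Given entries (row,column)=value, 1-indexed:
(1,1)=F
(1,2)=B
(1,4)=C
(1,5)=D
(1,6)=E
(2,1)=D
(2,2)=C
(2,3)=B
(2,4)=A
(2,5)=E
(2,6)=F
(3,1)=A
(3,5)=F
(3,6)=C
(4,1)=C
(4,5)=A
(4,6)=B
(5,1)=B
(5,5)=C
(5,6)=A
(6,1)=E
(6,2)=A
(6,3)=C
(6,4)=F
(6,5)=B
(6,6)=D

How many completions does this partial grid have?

Row 1, column 3: eliminating its row and column leaves {A}.
Row 3, column 2: eliminating its row and column leaves {D, E}.
Row 3, column 3: eliminating its row and column leaves {D, E}.
Row 3, column 4: eliminating its row and column leaves {B, D, E}.
Row 4, column 2: eliminating its row and column leaves {D, E, F}.
Row 4, column 3: eliminating its row and column leaves {D, E, F}.
Row 4, column 4: eliminating its row and column leaves {D, E}.
Row 5, column 2: eliminating its row and column leaves {D, E, F}.
Row 5, column 3: eliminating its row and column leaves {D, E, F}.
Row 5, column 4: eliminating its row and column leaves {D, E}.
Enumerating the assignments across these blanks that avoid any row or column repeat gives 4 completions.

4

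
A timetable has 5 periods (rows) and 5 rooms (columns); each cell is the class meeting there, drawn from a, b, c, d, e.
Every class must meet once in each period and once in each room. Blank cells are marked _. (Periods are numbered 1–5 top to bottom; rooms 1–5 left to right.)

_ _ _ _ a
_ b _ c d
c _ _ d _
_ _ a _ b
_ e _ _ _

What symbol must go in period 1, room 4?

b

Period 2, room 3: period 2 has {b, c, d} and room 3 has {a}, leaving only e.
Period 2, room 1: period 2 has {b, c, d, e} and room 1 has {c}, leaving only a.
Period 3, room 2: period 3 has {c, d} and room 2 has {b, e}, leaving only a.
Period 3, room 3: period 3 has {a, c, d} and room 3 has {a, e}, leaving only b.
Period 3, room 5: period 3 has {a, b, c, d} and room 5 has {a, b, d}, leaving only e.
Period 4, room 4: period 4 has {a, b} and room 4 has {c, d}, leaving only e.
Period 1 already has {a} and room 4 already has {c, d, e}, so period 1, room 4 must be b.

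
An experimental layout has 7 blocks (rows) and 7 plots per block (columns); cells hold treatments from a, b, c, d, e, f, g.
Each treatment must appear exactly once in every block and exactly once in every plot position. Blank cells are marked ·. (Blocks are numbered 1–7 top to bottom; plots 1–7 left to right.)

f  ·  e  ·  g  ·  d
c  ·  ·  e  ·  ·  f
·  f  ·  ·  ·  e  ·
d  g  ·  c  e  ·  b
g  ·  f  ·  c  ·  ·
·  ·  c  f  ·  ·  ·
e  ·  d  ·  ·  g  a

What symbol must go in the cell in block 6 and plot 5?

Block 4, plot 3: block 4 has {b, c, d, e, g} and plot 3 has {c, d, e, f}, leaving only a.
Block 4, plot 6: block 4 has {a, b, c, d, e, g} and plot 6 has {e, g}, leaving only f.
Block 5, plot 7: block 5 has {c, f, g} and plot 7 has {a, b, d, f}, leaving only e.
Block 6, plot 7: block 6 has {c, f} and plot 7 has {a, b, d, e, f}, leaving only g.
Block 3, plot 7: block 3 has {e, f} and plot 7 has {a, b, d, e, f, g}, leaving only c.
Block 7, plot 4: block 7 has {a, d, e, g} and plot 4 has {c, e, f}, leaving only b.
Block 1, plot 4: block 1 has {d, e, f, g} and plot 4 has {b, c, e, f}, leaving only a.
Block 5, plot 4: block 5 has {c, e, f, g} and plot 4 has {a, b, c, e, f}, leaving only d.
Block 3, plot 4: block 3 has {c, e, f} and plot 4 has {a, b, c, d, e, f}, leaving only g.
Block 3, plot 3: block 3 has {c, e, f, g} and plot 3 has {a, c, d, e, f}, leaving only b.
Block 2, plot 3: block 2 has {c, e, f} and plot 3 has {a, b, c, d, e, f}, leaving only g.
Block 3, plot 1: block 3 has {b, c, e, f, g} and plot 1 has {c, d, e, f, g}, leaving only a.
Block 3, plot 5: block 3 has {a, b, c, e, f, g} and plot 5 has {c, e, g}, leaving only d.
Block 6, plot 1: block 6 has {c, f, g} and plot 1 has {a, c, d, e, f, g}, leaving only b.
Block 6 already has {b, c, f, g} and plot 5 already has {c, d, e, g}, so block 6, plot 5 must be a.

a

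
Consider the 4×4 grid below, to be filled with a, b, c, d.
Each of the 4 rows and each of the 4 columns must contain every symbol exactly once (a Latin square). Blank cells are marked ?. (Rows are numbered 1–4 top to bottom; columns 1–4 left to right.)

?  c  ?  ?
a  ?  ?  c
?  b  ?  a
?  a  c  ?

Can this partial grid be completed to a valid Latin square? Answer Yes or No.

No row or column among the givens repeats a symbol, and propagating forced cells runs into no contradiction.
One valid completion exists (for instance, b c a d / a d b c / c b d a / d a c b).

Yes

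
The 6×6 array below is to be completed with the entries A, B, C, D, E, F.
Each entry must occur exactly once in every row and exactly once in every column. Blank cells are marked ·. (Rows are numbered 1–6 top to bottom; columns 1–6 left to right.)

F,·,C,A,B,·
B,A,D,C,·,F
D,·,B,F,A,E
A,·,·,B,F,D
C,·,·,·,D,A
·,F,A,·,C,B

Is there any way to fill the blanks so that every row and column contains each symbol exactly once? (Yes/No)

Row 1, column 6: row 1 together with column 6 already contain {A, B, C, D, E, F} — every symbol — so nothing can go there. The grid has no valid completion.

No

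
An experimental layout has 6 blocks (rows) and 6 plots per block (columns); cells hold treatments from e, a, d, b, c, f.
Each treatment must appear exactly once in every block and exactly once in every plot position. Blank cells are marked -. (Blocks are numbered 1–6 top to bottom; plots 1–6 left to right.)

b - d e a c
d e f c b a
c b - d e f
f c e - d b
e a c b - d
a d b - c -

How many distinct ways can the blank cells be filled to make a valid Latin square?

Block 1, plot 2: eliminating its block and plot leaves {f}.
Block 3, plot 3: eliminating its block and plot leaves {a}.
Block 4, plot 4: eliminating its block and plot leaves {a}.
Block 5, plot 5: eliminating its block and plot leaves {f}.
Block 6, plot 4: eliminating its block and plot leaves {f}.
Block 6, plot 6: eliminating its block and plot leaves {e}.
Only one assignment across all blanks avoids any block or plot repeat, giving 1 completion.

1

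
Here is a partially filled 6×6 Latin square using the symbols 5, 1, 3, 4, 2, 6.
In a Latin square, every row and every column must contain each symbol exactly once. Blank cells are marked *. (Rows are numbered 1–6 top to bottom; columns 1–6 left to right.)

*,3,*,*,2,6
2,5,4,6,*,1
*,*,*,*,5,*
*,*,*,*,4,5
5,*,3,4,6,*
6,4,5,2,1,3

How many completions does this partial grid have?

4

Row 1, column 1: eliminating its row and column leaves {1, 4}.
Row 1, column 3: eliminating its row and column leaves {1}.
Row 1, column 4: eliminating its row and column leaves {5, 1}.
Row 2, column 5: eliminating its row and column leaves {3}.
Row 3, column 1: eliminating its row and column leaves {1, 3, 4}.
Row 3, column 2: eliminating its row and column leaves {1, 2, 6}.
Row 3, column 3: eliminating its row and column leaves {1, 2, 6}.
Row 3, column 4: eliminating its row and column leaves {1, 3}.
Row 3, column 6: eliminating its row and column leaves {4, 2}.
Row 4, column 1: eliminating its row and column leaves {1, 3}.
Row 4, column 2: eliminating its row and column leaves {1, 2, 6}.
Row 4, column 3: eliminating its row and column leaves {1, 2, 6}.
Row 4, column 4: eliminating its row and column leaves {1, 3}.
Row 5, column 2: eliminating its row and column leaves {1, 2}.
Row 5, column 6: eliminating its row and column leaves {2}.
Enumerating the assignments across these blanks that avoid any row or column repeat gives 4 completions.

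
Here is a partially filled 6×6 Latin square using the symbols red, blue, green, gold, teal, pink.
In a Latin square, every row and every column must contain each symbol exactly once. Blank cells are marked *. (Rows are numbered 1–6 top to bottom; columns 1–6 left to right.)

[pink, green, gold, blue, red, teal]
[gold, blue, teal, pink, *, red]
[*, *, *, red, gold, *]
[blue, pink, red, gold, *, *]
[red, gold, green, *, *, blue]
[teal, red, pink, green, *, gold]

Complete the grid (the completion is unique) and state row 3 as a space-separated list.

Row 3, column 1: row 3 has {red, gold} and column 1 has {red, blue, gold, teal, pink}, leaving only green.
Row 3, column 2: row 3 has {red, green, gold} and column 2 has {red, blue, green, gold, pink}, leaving only teal.
Row 3, column 3: row 3 has {red, green, gold, teal} and column 3 has {red, green, gold, teal, pink}, leaving only blue.
Row 3, column 6: row 3 has {red, blue, green, gold, teal} and column 6 has {red, blue, gold, teal}, leaving only pink.
So row 3 reads: green teal blue red gold pink.

green teal blue red gold pink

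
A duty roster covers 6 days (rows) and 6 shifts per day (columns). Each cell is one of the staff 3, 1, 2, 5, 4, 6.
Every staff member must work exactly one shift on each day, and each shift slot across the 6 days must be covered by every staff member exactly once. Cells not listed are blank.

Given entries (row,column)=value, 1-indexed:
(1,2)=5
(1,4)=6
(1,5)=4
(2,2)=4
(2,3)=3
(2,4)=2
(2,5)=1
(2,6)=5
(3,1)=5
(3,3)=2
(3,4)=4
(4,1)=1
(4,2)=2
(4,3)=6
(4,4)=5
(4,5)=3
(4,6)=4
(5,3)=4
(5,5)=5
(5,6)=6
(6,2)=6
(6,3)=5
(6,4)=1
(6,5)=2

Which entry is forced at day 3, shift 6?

1

Day 1, shift 3: day 1 has {5, 4, 6} and shift 3 has {3, 2, 5, 4, 6}, leaving only 1.
Day 2, shift 1: day 2 has {3, 1, 2, 5, 4} and shift 1 has {1, 5}, leaving only 6.
Day 3, shift 5: day 3 has {2, 5, 4} and shift 5 has {3, 1, 2, 5, 4}, leaving only 6.
Day 5, shift 4: day 5 has {5, 4, 6} and shift 4 has {1, 2, 5, 4, 6}, leaving only 3.
Day 5, shift 1: day 5 has {3, 5, 4, 6} and shift 1 has {1, 5, 6}, leaving only 2.
Day 1, shift 1: day 1 has {1, 5, 4, 6} and shift 1 has {1, 2, 5, 6}, leaving only 3.
Day 1, shift 6: day 1 has {3, 1, 5, 4, 6} and shift 6 has {5, 4, 6}, leaving only 2.
Day 5, shift 2: day 5 has {3, 2, 5, 4, 6} and shift 2 has {2, 5, 4, 6}, leaving only 1.
Day 3, shift 2: day 3 has {2, 5, 4, 6} and shift 2 has {1, 2, 5, 4, 6}, leaving only 3.
Day 3 already has {3, 2, 5, 4, 6} and shift 6 already has {2, 5, 4, 6}, so day 3, shift 6 must be 1.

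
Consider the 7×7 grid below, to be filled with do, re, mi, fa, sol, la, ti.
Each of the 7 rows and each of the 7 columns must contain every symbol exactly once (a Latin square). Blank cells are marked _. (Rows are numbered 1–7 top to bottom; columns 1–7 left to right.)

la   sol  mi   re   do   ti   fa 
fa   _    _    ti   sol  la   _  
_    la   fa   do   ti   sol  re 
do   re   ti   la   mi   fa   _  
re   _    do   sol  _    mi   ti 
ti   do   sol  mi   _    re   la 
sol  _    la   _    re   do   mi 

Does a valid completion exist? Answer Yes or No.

No row or column among the givens repeats a symbol, and propagating forced cells runs into no contradiction.
One valid completion exists (for instance, la sol mi re do ti fa / fa mi re ti sol la do / mi la fa do ti sol re / do re ti la mi fa sol / re fa do sol la mi ti / ti do sol mi fa re la / sol ti la fa re do mi).

Yes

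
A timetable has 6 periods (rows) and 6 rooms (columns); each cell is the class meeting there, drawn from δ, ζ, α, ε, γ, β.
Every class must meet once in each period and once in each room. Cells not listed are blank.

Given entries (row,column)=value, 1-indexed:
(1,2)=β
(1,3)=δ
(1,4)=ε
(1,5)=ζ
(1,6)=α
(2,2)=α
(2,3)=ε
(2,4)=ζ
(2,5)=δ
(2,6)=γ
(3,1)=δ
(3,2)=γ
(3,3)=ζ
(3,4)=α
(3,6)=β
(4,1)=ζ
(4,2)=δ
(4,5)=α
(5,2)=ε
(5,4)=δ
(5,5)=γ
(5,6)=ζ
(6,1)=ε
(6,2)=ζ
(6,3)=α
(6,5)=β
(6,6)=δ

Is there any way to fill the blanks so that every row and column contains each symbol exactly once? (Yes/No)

No period or room among the givens repeats a symbol, and propagating forced cells runs into no contradiction.
One valid completion exists (for instance, γ β δ ε ζ α / β α ε ζ δ γ / δ γ ζ α ε β / ζ δ γ β α ε / α ε β δ γ ζ / ε ζ α γ β δ).

Yes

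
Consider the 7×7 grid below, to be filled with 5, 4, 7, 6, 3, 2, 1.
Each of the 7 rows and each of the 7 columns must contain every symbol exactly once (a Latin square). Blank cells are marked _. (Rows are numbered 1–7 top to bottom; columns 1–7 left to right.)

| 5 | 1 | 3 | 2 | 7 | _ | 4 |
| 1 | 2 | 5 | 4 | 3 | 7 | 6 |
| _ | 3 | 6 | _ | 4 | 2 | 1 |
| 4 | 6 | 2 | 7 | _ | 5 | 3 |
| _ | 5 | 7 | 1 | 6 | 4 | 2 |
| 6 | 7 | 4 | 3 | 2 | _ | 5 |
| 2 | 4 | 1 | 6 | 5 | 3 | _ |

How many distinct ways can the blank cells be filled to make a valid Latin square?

Row 1, column 6: eliminating its row and column leaves {6}.
Row 3, column 1: eliminating its row and column leaves {7}.
Row 3, column 4: eliminating its row and column leaves {5}.
Row 4, column 5: eliminating its row and column leaves {1}.
Row 5, column 1: eliminating its row and column leaves {3}.
Row 6, column 6: eliminating its row and column leaves {1}.
Row 7, column 7: eliminating its row and column leaves {7}.
Only one assignment across all blanks avoids any row or column repeat, giving 1 completion.

1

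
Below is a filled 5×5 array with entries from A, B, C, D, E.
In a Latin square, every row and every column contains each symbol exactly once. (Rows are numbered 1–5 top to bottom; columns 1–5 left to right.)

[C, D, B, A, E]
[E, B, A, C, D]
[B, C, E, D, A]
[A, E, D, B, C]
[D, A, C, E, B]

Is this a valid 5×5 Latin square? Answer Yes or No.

Each row is a permutation of the 5 symbols, and so is each column.

Yes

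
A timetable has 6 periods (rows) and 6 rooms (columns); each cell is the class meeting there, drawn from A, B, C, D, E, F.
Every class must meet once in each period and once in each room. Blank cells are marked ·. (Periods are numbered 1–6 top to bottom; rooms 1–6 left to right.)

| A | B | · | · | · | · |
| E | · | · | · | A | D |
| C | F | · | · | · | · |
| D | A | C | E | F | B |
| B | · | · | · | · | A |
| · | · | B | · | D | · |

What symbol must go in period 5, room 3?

Period 2, room 2: period 2 has {A, D, E} and room 2 has {A, B, F}, leaving only C.
Period 2, room 3: period 2 has {A, C, D, E} and room 3 has {B, C}, leaving only F.
Period 2, room 4: period 2 has {A, C, D, E, F} and room 4 has {E}, leaving only B.
Period 3, room 6: period 3 has {C, F} and room 6 has {A, B, D}, leaving only E.
Period 3, room 5: period 3 has {C, E, F} and room 5 has {A, D, F}, leaving only B.
Period 6, room 1: period 6 has {B, D} and room 1 has {A, B, C, D, E}, leaving only F.
Period 6, room 2: period 6 has {B, D, F} and room 2 has {A, B, C, F}, leaving only E.
Period 5, room 2: period 5 has {A, B} and room 2 has {A, B, C, E, F}, leaving only D.
Period 5 already has {A, B, D} and room 3 already has {B, C, F}, so period 5, room 3 must be E.

E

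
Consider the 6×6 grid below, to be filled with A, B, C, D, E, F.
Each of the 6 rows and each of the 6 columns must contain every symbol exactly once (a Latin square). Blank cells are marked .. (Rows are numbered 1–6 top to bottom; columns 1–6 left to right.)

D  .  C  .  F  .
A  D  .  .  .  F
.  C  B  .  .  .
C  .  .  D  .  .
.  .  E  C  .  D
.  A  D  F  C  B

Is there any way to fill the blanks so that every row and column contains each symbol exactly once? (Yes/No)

No

Row 2, column 3: row 2 together with column 3 already contain {A, B, C, D, E, F} — every symbol — so nothing can go there. The grid has no valid completion.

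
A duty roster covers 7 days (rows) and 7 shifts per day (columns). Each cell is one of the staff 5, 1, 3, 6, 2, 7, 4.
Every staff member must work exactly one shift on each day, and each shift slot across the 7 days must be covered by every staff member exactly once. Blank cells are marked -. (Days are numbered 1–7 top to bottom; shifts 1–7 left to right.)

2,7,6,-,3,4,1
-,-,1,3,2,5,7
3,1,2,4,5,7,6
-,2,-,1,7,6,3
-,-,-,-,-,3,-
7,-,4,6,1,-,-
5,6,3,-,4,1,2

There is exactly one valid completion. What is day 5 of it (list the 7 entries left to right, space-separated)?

Day 5, shift 5: day 5 has {3} and shift 5 has {5, 1, 3, 2, 7, 4}, leaving only 6.
Day 1, shift 4: day 1 has {1, 3, 6, 2, 7, 4} and shift 4 has {1, 3, 6, 4}, leaving only 5.
Day 2, shift 2: day 2 has {5, 1, 3, 2, 7} and shift 2 has {1, 6, 2, 7}, leaving only 4.
Day 5, shift 2: day 5 has {3, 6} and shift 2 has {1, 6, 2, 7, 4}, leaving only 5.
Day 5, shift 3: day 5 has {5, 3, 6} and shift 3 has {1, 3, 6, 2, 4}, leaving only 7.
Day 5, shift 4: day 5 has {5, 3, 6, 7} and shift 4 has {5, 1, 3, 6, 4}, leaving only 2.
Day 5, shift 7: day 5 has {5, 3, 6, 2, 7} and shift 7 has {1, 3, 6, 2, 7}, leaving only 4.
Day 5, shift 1: day 5 has {5, 3, 6, 2, 7, 4} and shift 1 has {5, 3, 2, 7}, leaving only 1.
So day 5 reads: 1 5 7 2 6 3 4.

1 5 7 2 6 3 4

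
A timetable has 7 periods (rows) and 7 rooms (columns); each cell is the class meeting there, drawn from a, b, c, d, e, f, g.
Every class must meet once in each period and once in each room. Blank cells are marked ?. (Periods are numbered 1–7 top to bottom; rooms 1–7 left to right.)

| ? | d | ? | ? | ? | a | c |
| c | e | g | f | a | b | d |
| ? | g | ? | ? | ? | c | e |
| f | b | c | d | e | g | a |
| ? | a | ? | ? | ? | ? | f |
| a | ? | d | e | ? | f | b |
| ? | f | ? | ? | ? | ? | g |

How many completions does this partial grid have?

9

Period 1, room 1: eliminating its period and room leaves {b, e, g}.
Period 1, room 3: eliminating its period and room leaves {b, e, f}.
Period 1, room 4: eliminating its period and room leaves {b, g}.
Period 1, room 5: eliminating its period and room leaves {b, f, g}.
Period 3, room 1: eliminating its period and room leaves {b, d}.
Period 3, room 3: eliminating its period and room leaves {a, b, f}.
Period 3, room 4: eliminating its period and room leaves {a, b}.
Period 3, room 5: eliminating its period and room leaves {b, d, f}.
Period 5, room 1: eliminating its period and room leaves {b, d, e, g}.
Period 5, room 3: eliminating its period and room leaves {b, e}.
Period 5, room 4: eliminating its period and room leaves {b, c, g}.
Period 5, room 5: eliminating its period and room leaves {b, c, d, g}.
Period 5, room 6: eliminating its period and room leaves {d, e}.
Period 6, room 2: eliminating its period and room leaves {c}.
Period 6, room 5: eliminating its period and room leaves {c, g}.
Period 7, room 1: eliminating its period and room leaves {b, d, e}.
Period 7, room 3: eliminating its period and room leaves {a, b, e}.
Period 7, room 4: eliminating its period and room leaves {a, b, c}.
Period 7, room 5: eliminating its period and room leaves {b, c, d}.
Period 7, room 6: eliminating its period and room leaves {d, e}.
Enumerating the assignments across these blanks that avoid any period or room repeat gives 9 completions.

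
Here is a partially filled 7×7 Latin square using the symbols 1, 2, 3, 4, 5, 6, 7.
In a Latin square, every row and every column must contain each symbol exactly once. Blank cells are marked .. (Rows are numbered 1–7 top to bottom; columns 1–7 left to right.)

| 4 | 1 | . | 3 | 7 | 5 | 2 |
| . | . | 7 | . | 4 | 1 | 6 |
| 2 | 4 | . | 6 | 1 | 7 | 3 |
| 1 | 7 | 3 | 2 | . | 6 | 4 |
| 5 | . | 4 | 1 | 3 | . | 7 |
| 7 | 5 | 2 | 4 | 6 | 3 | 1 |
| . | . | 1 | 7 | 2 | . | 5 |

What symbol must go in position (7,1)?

6

Row 1, column 3: row 1 has {1, 2, 3, 4, 5, 7} and column 3 has {1, 2, 3, 4, 7}, leaving only 6.
Row 2, column 1: row 2 has {1, 4, 6, 7} and column 1 has {1, 2, 4, 5, 7}, leaving only 3.
Row 7 already has {1, 2, 5, 7} and column 1 already has {1, 2, 3, 4, 5, 7}, so row 7, column 1 must be 6.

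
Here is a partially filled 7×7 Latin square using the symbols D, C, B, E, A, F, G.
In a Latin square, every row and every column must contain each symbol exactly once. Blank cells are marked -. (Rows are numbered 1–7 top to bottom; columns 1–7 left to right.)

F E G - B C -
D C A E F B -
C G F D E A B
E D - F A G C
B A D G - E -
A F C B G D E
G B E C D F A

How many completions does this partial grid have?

Row 1, column 4: eliminating its row and column leaves {A}.
Row 1, column 7: eliminating its row and column leaves {D}.
Row 2, column 7: eliminating its row and column leaves {G}.
Row 4, column 3: eliminating its row and column leaves {B}.
Row 5, column 5: eliminating its row and column leaves {C}.
Row 5, column 7: eliminating its row and column leaves {F}.
Only one assignment across all blanks avoids any row or column repeat, giving 1 completion.

1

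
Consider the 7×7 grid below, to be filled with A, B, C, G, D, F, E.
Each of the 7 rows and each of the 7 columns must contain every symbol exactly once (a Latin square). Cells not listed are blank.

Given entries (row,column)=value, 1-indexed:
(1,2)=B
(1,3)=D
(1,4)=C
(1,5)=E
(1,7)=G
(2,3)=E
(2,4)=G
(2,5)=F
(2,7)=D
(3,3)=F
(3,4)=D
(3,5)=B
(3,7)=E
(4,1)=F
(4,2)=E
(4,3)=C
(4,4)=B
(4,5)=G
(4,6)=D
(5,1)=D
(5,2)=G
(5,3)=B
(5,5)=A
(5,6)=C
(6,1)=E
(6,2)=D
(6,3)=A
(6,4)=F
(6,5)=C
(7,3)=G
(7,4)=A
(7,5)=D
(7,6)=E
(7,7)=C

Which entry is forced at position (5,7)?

Row 5 already has {A, B, C, G, D} and column 7 already has {C, G, D, E}, so row 5, column 7 must be F.

F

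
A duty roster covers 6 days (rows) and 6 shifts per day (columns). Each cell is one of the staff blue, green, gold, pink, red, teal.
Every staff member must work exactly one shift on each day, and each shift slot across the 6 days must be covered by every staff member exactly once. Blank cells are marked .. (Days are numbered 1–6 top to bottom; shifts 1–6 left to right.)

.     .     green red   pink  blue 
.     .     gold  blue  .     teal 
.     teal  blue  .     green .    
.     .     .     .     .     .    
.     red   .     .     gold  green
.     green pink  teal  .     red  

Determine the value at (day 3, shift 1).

red

Day 1, shift 2: day 1 has {blue, green, pink, red} and shift 2 has {green, red, teal}, leaving only gold.
Day 1, shift 1: day 1 has {blue, green, gold, pink, red} and shift 1 has {}, leaving only teal.
Day 2, shift 2: day 2 has {blue, gold, teal} and shift 2 has {green, gold, red, teal}, leaving only pink.
Day 2, shift 5: day 2 has {blue, gold, pink, teal} and shift 5 has {green, gold, pink}, leaving only red.
Day 2, shift 1: day 2 has {blue, gold, pink, red, teal} and shift 1 has {teal}, leaving only green.
Day 4, shift 2: day 4 has {} and shift 2 has {green, gold, pink, red, teal}, leaving only blue.
Day 4, shift 5: day 4 has {blue} and shift 5 has {green, gold, pink, red}, leaving only teal.
Day 4, shift 3: day 4 has {blue, teal} and shift 3 has {blue, green, gold, pink}, leaving only red.
Day 5, shift 3: day 5 has {green, gold, red} and shift 3 has {blue, green, gold, pink, red}, leaving only teal.
Day 5, shift 4: day 5 has {green, gold, red, teal} and shift 4 has {blue, red, teal}, leaving only pink.
Day 3, shift 4: day 3 has {blue, green, teal} and shift 4 has {blue, pink, red, teal}, leaving only gold.
Day 3, shift 6: day 3 has {blue, green, gold, teal} and shift 6 has {blue, green, red, teal}, leaving only pink.
Day 3 already has {blue, green, gold, pink, teal} and shift 1 already has {green, teal}, so day 3, shift 1 must be red.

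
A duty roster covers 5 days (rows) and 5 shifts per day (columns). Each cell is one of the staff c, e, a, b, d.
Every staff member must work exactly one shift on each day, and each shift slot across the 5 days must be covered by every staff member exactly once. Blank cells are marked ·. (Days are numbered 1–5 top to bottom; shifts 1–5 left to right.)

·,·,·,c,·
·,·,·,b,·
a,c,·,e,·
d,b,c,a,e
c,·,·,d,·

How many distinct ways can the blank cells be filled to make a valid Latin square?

Day 1, shift 1: eliminating its day and shift leaves {e, b}.
Day 1, shift 2: eliminating its day and shift leaves {e, a, d}.
Day 1, shift 3: eliminating its day and shift leaves {e, a, b, d}.
Day 1, shift 5: eliminating its day and shift leaves {a, b, d}.
Day 2, shift 1: eliminating its day and shift leaves {e}.
Day 2, shift 2: eliminating its day and shift leaves {e, a, d}.
Day 2, shift 3: eliminating its day and shift leaves {e, a, d}.
Day 2, shift 5: eliminating its day and shift leaves {c, a, d}.
Day 3, shift 3: eliminating its day and shift leaves {b, d}.
Day 3, shift 5: eliminating its day and shift leaves {b, d}.
Day 5, shift 2: eliminating its day and shift leaves {e, a}.
Day 5, shift 3: eliminating its day and shift leaves {e, a, b}.
Day 5, shift 5: eliminating its day and shift leaves {a, b}.
Enumerating the assignments across these blanks that avoid any day or shift repeat gives 3 completions.

3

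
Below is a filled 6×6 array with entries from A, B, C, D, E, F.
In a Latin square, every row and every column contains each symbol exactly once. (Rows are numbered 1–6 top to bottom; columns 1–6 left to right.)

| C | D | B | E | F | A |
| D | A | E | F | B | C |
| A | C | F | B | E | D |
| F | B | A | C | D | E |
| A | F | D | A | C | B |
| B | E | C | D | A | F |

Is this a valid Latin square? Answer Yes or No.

No

Column 1 contains A twice (at rows 3 and 5), so it is not a permutation.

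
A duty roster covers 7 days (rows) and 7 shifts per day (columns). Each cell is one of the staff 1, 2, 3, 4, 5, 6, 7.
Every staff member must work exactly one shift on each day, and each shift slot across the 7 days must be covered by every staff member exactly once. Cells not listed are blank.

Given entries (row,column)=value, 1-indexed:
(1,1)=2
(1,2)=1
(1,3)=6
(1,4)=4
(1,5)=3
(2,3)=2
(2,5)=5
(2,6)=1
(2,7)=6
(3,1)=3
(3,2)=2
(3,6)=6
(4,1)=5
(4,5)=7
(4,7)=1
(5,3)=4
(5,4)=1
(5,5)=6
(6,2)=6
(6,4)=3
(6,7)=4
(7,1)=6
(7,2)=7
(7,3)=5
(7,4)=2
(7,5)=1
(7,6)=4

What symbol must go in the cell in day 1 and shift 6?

Day 2, shift 4: day 2 has {1, 2, 5, 6} and shift 4 has {1, 2, 3, 4}, leaving only 7.
Day 2, shift 1: day 2 has {1, 2, 5, 6, 7} and shift 1 has {2, 3, 5, 6}, leaving only 4.
Day 2, shift 2: day 2 has {1, 2, 4, 5, 6, 7} and shift 2 has {1, 2, 6, 7}, leaving only 3.
Day 3, shift 4: day 3 has {2, 3, 6} and shift 4 has {1, 2, 3, 4, 7}, leaving only 5.
Day 3, shift 5: day 3 has {2, 3, 5, 6} and shift 5 has {1, 3, 5, 6, 7}, leaving only 4.
Day 3, shift 7: day 3 has {2, 3, 4, 5, 6} and shift 7 has {1, 4, 6}, leaving only 7.
Day 1, shift 7: day 1 has {1, 2, 3, 4, 6} and shift 7 has {1, 4, 6, 7}, leaving only 5.
Day 1 already has {1, 2, 3, 4, 5, 6} and shift 6 already has {1, 4, 6}, so day 1, shift 6 must be 7.

7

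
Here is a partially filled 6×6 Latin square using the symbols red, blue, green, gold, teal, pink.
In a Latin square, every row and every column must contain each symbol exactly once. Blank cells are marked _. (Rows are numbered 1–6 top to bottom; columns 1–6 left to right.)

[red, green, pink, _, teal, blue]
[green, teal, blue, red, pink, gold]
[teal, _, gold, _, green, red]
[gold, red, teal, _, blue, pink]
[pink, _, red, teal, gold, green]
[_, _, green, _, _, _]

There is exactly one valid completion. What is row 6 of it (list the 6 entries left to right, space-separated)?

Row 6, column 1: row 6 has {green} and column 1 has {red, green, gold, teal, pink}, leaving only blue.
Row 6, column 5: row 6 has {blue, green} and column 5 has {blue, green, gold, teal, pink}, leaving only red.
Row 6, column 6: row 6 has {red, blue, green} and column 6 has {red, blue, green, gold, pink}, leaving only teal.
Row 1, column 4: row 1 has {red, blue, green, teal, pink} and column 4 has {red, teal}, leaving only gold.
Row 6, column 4: row 6 has {red, blue, green, teal} and column 4 has {red, gold, teal}, leaving only pink.
Row 6, column 2: row 6 has {red, blue, green, teal, pink} and column 2 has {red, green, teal}, leaving only gold.
So row 6 reads: blue gold green pink red teal.

blue gold green pink red teal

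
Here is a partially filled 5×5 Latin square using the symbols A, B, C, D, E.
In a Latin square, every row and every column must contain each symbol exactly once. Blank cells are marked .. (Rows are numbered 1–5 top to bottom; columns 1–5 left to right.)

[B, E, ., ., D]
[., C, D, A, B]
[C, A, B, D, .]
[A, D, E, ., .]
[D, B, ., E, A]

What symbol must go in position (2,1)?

Row 2 already has {A, B, C, D} and column 1 already has {A, B, C, D}, so row 2, column 1 must be E.

E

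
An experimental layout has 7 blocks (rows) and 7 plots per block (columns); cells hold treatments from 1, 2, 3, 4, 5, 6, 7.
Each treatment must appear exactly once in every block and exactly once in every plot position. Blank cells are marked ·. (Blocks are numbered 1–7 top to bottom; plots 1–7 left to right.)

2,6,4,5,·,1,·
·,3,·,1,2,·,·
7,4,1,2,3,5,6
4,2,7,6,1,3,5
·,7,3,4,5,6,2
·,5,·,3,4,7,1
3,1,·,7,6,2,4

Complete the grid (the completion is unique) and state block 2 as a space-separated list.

5 3 6 1 2 4 7

Block 2, plot 6: block 2 has {1, 2, 3} and plot 6 has {1, 2, 3, 5, 6, 7}, leaving only 4.
Block 2, plot 7: block 2 has {1, 2, 3, 4} and plot 7 has {1, 2, 4, 5, 6}, leaving only 7.
Block 1, plot 5: block 1 has {1, 2, 4, 5, 6} and plot 5 has {1, 2, 3, 4, 5, 6}, leaving only 7.
Block 1, plot 7: block 1 has {1, 2, 4, 5, 6, 7} and plot 7 has {1, 2, 4, 5, 6, 7}, leaving only 3.
Block 5, plot 1: block 5 has {2, 3, 4, 5, 6, 7} and plot 1 has {2, 3, 4, 7}, leaving only 1.
Block 6, plot 1: block 6 has {1, 3, 4, 5, 7} and plot 1 has {1, 2, 3, 4, 7}, leaving only 6.
Block 2, plot 1: block 2 has {1, 2, 3, 4, 7} and plot 1 has {1, 2, 3, 4, 6, 7}, leaving only 5.
Block 2, plot 3: block 2 has {1, 2, 3, 4, 5, 7} and plot 3 has {1, 3, 4, 7}, leaving only 6.
So block 2 reads: 5 3 6 1 2 4 7.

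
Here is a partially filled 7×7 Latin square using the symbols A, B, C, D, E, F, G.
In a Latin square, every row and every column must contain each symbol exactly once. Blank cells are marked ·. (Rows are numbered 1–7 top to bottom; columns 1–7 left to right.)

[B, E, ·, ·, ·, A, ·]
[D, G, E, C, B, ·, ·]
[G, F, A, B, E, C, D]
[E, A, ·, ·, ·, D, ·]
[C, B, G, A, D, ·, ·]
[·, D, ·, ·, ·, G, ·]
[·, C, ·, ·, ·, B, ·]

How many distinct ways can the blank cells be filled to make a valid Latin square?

Row 1, column 3: eliminating its row and column leaves {C, D, F}.
Row 1, column 4: eliminating its row and column leaves {D, F, G}.
Row 1, column 5: eliminating its row and column leaves {C, F, G}.
Row 1, column 7: eliminating its row and column leaves {C, F, G}.
Row 2, column 6: eliminating its row and column leaves {F}.
Row 2, column 7: eliminating its row and column leaves {A, F}.
Row 4, column 3: eliminating its row and column leaves {B, C, F}.
Row 4, column 4: eliminating its row and column leaves {F, G}.
Row 4, column 5: eliminating its row and column leaves {C, F, G}.
Row 4, column 7: eliminating its row and column leaves {B, C, F, G}.
Row 5, column 6: eliminating its row and column leaves {E, F}.
Row 5, column 7: eliminating its row and column leaves {E, F}.
Row 6, column 1: eliminating its row and column leaves {A, F}.
Row 6, column 3: eliminating its row and column leaves {B, C, F}.
Row 6, column 4: eliminating its row and column leaves {E, F}.
Row 6, column 5: eliminating its row and column leaves {A, C, F}.
Row 6, column 7: eliminating its row and column leaves {A, B, C, E, F}.
Row 7, column 1: eliminating its row and column leaves {A, F}.
Row 7, column 3: eliminating its row and column leaves {D, F}.
Row 7, column 4: eliminating its row and column leaves {D, E, F, G}.
Row 7, column 5: eliminating its row and column leaves {A, F, G}.
Row 7, column 7: eliminating its row and column leaves {A, E, F, G}.
Enumerating the assignments across these blanks that avoid any row or column repeat gives 14 completions.

14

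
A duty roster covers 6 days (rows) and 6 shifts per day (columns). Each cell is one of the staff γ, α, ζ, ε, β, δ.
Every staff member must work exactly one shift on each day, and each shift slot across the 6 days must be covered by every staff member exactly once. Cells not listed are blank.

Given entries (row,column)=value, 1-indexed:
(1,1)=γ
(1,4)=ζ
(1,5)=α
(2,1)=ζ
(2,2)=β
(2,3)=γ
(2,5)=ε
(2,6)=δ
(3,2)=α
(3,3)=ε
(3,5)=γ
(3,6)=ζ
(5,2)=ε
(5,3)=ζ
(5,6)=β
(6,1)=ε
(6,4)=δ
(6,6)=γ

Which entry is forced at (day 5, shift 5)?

Day 5 already has {ζ, ε, β} and shift 5 already has {γ, α, ε}, so day 5, shift 5 must be δ.

δ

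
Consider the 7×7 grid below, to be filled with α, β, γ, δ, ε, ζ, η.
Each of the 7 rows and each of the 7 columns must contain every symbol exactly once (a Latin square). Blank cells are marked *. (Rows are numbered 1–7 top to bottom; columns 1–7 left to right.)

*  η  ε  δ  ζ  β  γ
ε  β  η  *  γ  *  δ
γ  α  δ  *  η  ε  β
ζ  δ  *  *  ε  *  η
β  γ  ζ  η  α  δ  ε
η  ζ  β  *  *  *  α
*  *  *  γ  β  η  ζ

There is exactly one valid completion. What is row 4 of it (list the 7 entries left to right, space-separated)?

ζ δ γ β ε α η

Row 1, column 1: row 1 has {β, γ, δ, ε, ζ, η} and column 1 has {β, γ, ε, ζ, η}, leaving only α.
Row 3, column 4: row 3 has {α, β, γ, δ, ε, η} and column 4 has {γ, δ, η}, leaving only ζ.
Row 2, column 4: row 2 has {β, γ, δ, ε, η} and column 4 has {γ, δ, ζ, η}, leaving only α.
Row 4, column 4: row 4 has {δ, ε, ζ, η} and column 4 has {α, γ, δ, ζ, η}, leaving only β.
Row 2, column 6: row 2 has {α, β, γ, δ, ε, η} and column 6 has {β, δ, ε, η}, leaving only ζ.
Row 6, column 4: row 6 has {α, β, ζ, η} and column 4 has {α, β, γ, δ, ζ, η}, leaving only ε.
Row 6, column 5: row 6 has {α, β, ε, ζ, η} and column 5 has {α, β, γ, ε, ζ, η}, leaving only δ.
Row 6, column 6: row 6 has {α, β, δ, ε, ζ, η} and column 6 has {β, δ, ε, ζ, η}, leaving only γ.
Row 4, column 6: row 4 has {β, δ, ε, ζ, η} and column 6 has {β, γ, δ, ε, ζ, η}, leaving only α.
Row 4, column 3: row 4 has {α, β, δ, ε, ζ, η} and column 3 has {β, δ, ε, ζ, η}, leaving only γ.
So row 4 reads: ζ δ γ β ε α η.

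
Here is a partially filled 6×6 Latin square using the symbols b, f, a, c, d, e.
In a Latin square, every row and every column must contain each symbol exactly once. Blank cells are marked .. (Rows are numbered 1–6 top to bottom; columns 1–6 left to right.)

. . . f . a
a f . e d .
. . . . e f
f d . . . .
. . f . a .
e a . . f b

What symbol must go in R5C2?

Row 2, column 6: row 2 has {f, a, d, e} and column 6 has {b, f, a}, leaving only c.
Row 2, column 3: row 2 has {f, a, c, d, e} and column 3 has {f}, leaving only b.
Row 4, column 6: row 4 has {f, d} and column 6 has {b, f, a, c}, leaving only e.
Row 5, column 6: row 5 has {f, a} and column 6 has {b, f, a, c, e}, leaving only d.
Row 5, column 2 is narrowed to {b, c, e}.
If it were b, then row 5, column 4 would be left with no valid symbol.
If it were c, then row 5, column 4 would be left with no valid symbol.
So row 5, column 2 must be e.

e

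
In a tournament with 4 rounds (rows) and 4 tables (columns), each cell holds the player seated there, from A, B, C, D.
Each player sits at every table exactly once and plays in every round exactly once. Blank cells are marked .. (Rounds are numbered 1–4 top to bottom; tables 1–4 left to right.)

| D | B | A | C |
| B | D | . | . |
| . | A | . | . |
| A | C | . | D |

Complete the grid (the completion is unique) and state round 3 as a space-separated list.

C A D B

Round 3, table 1: round 3 has {A} and table 1 has {A, B, D}, leaving only C.
Round 3, table 4: round 3 has {A, C} and table 4 has {C, D}, leaving only B.
Round 3, table 3: round 3 has {A, B, C} and table 3 has {A}, leaving only D.
So round 3 reads: C A D B.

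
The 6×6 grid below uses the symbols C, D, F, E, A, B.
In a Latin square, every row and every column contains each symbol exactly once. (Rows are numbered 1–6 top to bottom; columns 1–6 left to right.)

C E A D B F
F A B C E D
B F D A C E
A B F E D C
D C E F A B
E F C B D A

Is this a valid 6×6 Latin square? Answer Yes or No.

No

Every row is a permutation, but column 2 contains F twice (at rows 3 and 6).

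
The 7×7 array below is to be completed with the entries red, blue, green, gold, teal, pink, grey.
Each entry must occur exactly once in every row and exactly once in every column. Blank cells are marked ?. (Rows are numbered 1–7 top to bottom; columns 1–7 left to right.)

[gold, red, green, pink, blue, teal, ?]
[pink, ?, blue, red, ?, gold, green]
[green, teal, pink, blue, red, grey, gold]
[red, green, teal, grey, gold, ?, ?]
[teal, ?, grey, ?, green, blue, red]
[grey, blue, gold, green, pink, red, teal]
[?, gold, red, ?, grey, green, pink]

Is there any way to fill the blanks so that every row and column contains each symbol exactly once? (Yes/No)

No row or column among the givens repeats a symbol, and propagating forced cells runs into no contradiction.
One valid completion exists (for instance, gold red green pink blue teal grey / pink grey blue red teal gold green / green teal pink blue red grey gold / red green teal grey gold pink blue / teal pink grey gold green blue red / grey blue gold green pink red teal / blue gold red teal grey green pink).

Yes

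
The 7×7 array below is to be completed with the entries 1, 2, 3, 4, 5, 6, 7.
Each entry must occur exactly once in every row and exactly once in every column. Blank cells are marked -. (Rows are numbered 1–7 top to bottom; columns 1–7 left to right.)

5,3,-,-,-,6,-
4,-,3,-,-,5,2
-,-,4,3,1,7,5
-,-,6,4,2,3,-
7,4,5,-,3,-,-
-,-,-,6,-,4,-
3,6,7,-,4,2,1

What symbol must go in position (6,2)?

7

Row 1, column 5: row 1 has {3, 5, 6} and column 5 has {1, 2, 3, 4}, leaving only 7.
Row 1, column 7: row 1 has {3, 5, 6, 7} and column 7 has {1, 2, 5}, leaving only 4.
Row 2, column 5: row 2 has {2, 3, 4, 5} and column 5 has {1, 2, 3, 4, 7}, leaving only 6.
Row 3, column 2: row 3 has {1, 3, 4, 5, 7} and column 2 has {3, 4, 6}, leaving only 2.
Row 3, column 1: row 3 has {1, 2, 3, 4, 5, 7} and column 1 has {3, 4, 5, 7}, leaving only 6.
Row 4, column 1: row 4 has {2, 3, 4, 6} and column 1 has {3, 4, 5, 6, 7}, leaving only 1.
Row 4, column 7: row 4 has {1, 2, 3, 4, 6} and column 7 has {1, 2, 4, 5}, leaving only 7.
Row 4, column 2: row 4 has {1, 2, 3, 4, 6, 7} and column 2 has {2, 3, 4, 6}, leaving only 5.
Row 5, column 6: row 5 has {3, 4, 5, 7} and column 6 has {2, 3, 4, 5, 6, 7}, leaving only 1.
Row 5, column 4: row 5 has {1, 3, 4, 5, 7} and column 4 has {3, 4, 6}, leaving only 2.
Row 1, column 4: row 1 has {3, 4, 5, 6, 7} and column 4 has {2, 3, 4, 6}, leaving only 1.
Row 1, column 3: row 1 has {1, 3, 4, 5, 6, 7} and column 3 has {3, 4, 5, 6, 7}, leaving only 2.
Row 2, column 4: row 2 has {2, 3, 4, 5, 6} and column 4 has {1, 2, 3, 4, 6}, leaving only 7.
Row 2, column 2: row 2 has {2, 3, 4, 5, 6, 7} and column 2 has {2, 3, 4, 5, 6}, leaving only 1.
Row 6 already has {4, 6} and column 2 already has {1, 2, 3, 4, 5, 6}, so row 6, column 2 must be 7.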